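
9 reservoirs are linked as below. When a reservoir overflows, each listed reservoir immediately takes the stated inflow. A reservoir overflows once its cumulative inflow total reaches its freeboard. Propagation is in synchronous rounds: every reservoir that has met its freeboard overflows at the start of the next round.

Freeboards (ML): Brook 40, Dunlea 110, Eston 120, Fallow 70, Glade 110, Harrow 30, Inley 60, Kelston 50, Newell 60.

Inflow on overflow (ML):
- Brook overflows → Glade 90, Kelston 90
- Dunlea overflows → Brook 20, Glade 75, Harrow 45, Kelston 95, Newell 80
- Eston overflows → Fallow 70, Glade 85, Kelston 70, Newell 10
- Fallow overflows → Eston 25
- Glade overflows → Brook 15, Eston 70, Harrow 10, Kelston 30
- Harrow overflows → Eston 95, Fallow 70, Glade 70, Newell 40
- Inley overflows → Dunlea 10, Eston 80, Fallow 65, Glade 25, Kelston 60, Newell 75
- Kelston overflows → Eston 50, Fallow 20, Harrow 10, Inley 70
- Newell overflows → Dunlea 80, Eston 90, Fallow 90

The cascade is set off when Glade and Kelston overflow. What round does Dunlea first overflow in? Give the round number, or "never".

Round 1 — Glade, Kelston overflow (initial).
  Brook: +15 → 15 < 40
  Eston: +70+50 → 120 ≥ 120
  Fallow: +20 → 20 < 70
  Harrow: +10+10 → 20 < 30
  Inley: +70 → 70 ≥ 60
Round 2 — Eston, Inley overflow.
  Dunlea: +10 → 10 < 110
  Fallow: +70+65 → 155 ≥ 70
  Newell: +10+75 → 85 ≥ 60
Round 3 — Fallow, Newell overflow.
  Dunlea: +80 → 90 < 110
No further overflows.

never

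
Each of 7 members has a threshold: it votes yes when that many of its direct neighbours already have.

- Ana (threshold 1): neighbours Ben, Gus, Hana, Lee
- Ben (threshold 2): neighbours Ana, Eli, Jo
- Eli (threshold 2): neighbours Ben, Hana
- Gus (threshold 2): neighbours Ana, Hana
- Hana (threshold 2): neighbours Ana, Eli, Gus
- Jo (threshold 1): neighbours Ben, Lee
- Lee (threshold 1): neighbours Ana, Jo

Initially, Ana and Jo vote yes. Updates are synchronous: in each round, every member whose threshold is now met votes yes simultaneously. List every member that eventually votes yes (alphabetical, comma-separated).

Ana, Ben, Jo, Lee

Round 1 — Ana, Jo vote yes (initial).
Round 2 — checking thresholds:
  Ben: 2 of 3 neighbours ≥ 2, votes yes.
  Gus: 1 of 2 neighbours < 2, below threshold.
  Hana: 1 of 3 neighbours < 2, below threshold.
  Lee: 2 of 2 neighbours ≥ 1, votes yes.
Round 3 — no new yes votes; cascade stops.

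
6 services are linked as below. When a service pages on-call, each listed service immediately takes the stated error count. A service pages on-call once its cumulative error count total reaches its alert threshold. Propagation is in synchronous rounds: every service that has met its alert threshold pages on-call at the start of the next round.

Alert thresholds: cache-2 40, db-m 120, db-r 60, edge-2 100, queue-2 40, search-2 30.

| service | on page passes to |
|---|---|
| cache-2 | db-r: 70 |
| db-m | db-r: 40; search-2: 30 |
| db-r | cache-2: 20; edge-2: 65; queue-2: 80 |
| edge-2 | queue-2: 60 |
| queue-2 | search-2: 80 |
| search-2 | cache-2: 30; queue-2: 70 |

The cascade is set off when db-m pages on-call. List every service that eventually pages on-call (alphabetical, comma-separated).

Round 1 — db-m pages on-call (initial).
  db-r: +40 → 40 < 60
  search-2: +30 → 30 ≥ 30
Round 2 — search-2 pages on-call.
  cache-2: +30 → 30 < 40
  queue-2: +70 → 70 ≥ 40
Round 3 — queue-2 pages on-call.
No further pages.

db-m, queue-2, search-2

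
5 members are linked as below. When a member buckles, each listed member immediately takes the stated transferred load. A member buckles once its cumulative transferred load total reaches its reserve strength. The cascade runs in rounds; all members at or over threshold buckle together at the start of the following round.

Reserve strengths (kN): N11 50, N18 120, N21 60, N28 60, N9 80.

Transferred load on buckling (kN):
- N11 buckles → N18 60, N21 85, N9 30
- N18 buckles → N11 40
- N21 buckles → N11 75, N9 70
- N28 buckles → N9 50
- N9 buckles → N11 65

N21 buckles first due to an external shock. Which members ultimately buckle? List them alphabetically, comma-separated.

N11, N21, N9

Round 1 — N21 buckles (initial).
  N11: +75 → 75 ≥ 50
  N9: +70 → 70 < 80
Round 2 — N11 buckles.
  N18: +60 → 60 < 120
  N9: +30 → 100 ≥ 80
Round 3 — N9 buckles.
No further bucklings.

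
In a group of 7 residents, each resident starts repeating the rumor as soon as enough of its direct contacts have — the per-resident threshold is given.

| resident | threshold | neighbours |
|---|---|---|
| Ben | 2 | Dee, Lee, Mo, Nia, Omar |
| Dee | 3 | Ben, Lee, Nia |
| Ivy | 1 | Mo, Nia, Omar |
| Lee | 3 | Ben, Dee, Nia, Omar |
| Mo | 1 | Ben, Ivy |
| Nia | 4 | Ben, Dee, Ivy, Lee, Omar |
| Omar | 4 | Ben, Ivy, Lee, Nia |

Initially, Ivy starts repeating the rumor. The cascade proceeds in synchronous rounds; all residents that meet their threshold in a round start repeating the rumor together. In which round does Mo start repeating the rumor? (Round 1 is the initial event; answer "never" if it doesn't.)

2

Round 1 — Ivy starts repeating the rumor (initial).
Round 2 — checking thresholds:
  Mo: 1 of 2 neighbours ≥ 1, starts repeating the rumor.
  Nia: 1 of 5 neighbours < 4, holds.
  Omar: 1 of 4 neighbours < 4, holds.
Round 3 — no new spreads; cascade stops.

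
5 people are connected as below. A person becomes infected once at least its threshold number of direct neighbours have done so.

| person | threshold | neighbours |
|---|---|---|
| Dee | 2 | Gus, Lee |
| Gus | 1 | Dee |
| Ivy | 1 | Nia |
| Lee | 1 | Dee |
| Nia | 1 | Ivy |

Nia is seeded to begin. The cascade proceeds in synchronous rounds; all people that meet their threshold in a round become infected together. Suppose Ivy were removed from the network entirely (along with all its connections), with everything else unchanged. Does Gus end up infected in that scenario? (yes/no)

With Ivy removed:
Round 1 — Nia becomes infected (initial).
Round 2 — no new infections; cascade stops.

no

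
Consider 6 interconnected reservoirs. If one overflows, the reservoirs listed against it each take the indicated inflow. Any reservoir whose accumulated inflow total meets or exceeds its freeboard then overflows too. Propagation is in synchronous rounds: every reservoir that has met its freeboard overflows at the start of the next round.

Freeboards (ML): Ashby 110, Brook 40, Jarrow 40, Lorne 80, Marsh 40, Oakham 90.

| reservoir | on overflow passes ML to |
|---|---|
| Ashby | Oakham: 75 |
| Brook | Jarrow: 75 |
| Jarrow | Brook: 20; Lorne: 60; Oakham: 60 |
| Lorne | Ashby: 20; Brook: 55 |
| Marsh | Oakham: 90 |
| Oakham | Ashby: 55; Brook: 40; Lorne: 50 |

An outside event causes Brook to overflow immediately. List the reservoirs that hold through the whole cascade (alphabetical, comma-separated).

Round 1 — Brook overflows (initial).
  Jarrow: +75 → 75 ≥ 40
Round 2 — Jarrow overflows.
  Lorne: +60 → 60 < 80
  Oakham: +60 → 60 < 90
No further overflows.

Ashby, Lorne, Marsh, Oakham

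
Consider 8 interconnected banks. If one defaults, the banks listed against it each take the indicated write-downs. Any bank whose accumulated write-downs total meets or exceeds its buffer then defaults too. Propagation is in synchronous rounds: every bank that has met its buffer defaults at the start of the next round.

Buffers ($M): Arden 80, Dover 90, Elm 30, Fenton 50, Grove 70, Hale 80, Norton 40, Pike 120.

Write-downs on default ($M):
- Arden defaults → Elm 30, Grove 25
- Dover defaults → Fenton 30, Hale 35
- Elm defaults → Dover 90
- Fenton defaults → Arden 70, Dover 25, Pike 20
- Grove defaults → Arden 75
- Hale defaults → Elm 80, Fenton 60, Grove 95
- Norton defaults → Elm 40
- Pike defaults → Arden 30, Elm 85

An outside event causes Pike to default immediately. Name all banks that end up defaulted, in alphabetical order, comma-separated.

Dover, Elm, Pike

Round 1 — Pike defaults (initial).
  Arden: +30 → 30 < 80
  Elm: +85 → 85 ≥ 30
Round 2 — Elm defaults.
  Dover: +90 → 90 ≥ 90
Round 3 — Dover defaults.
  Fenton: +30 → 30 < 50
  Hale: +35 → 35 < 80
No further defaults.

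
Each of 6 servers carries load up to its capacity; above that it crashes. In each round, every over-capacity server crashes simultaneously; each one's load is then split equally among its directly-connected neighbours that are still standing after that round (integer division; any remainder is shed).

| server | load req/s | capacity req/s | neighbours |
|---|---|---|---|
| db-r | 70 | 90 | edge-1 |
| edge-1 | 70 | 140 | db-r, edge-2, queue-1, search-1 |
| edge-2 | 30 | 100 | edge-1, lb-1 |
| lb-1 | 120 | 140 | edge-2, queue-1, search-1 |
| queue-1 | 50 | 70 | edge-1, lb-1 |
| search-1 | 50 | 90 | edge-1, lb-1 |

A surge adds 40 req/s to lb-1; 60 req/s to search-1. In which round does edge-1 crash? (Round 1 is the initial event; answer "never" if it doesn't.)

2

Round 1 — lb-1 at 160 > 140; search-1 at 110 > 90. lb-1, search-1 crash.
  lb-1 sheds 160 req/s to edge-2, queue-1: 80 each.
    edge-2: 30+80 = 110 > 100
    queue-1: 50+80 = 130 > 70
  search-1 sheds 110 req/s to edge-1: 110 each.
    edge-1: 70+110 = 180 > 140
Round 2 — edge-1, edge-2, queue-1 crash.
  edge-1 sheds 180 req/s to db-r: 180 each.
    db-r: 70+180 = 250 > 90
  edge-2 sheds 110 req/s: no online neighbours, lost.
  queue-1 sheds 130 req/s: no online neighbours, lost.
Round 3 — db-r crashes.
  db-r sheds 250 req/s: no online neighbours, lost.
No further crashes.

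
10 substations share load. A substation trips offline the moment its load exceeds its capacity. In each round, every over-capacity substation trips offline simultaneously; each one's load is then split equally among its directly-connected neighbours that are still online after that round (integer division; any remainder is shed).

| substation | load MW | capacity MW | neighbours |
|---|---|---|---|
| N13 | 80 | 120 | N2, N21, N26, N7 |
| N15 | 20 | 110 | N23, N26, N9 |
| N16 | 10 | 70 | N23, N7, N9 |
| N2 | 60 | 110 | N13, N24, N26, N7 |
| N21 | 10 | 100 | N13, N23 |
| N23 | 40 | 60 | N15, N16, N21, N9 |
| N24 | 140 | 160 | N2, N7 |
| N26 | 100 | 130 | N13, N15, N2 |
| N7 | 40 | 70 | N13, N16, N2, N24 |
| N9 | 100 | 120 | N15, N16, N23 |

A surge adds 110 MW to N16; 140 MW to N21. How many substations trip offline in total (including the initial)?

10

Round 1 — N16 at 120 > 70; N21 at 150 > 100. N16, N21 trip offline.
  N16 sheds 120 MW to N23, N7, N9: 40 each.
    N23: 40+40 = 80 > 60
    N7: 40+40 = 80 > 70
    N9: 100+40 = 140 > 120
  N21 sheds 150 MW to N13, N23: 75 each.
    N13: 80+75 = 155 > 120
    N23: 80+75 = 155 > 60
Round 2 — N13, N23, N7, N9 trip offline.
  N13 sheds 155 MW to N2, N26: 77 each (1 lost).
    N2: 60+77 = 137 > 110
    N26: 100+77 = 177 > 130
  N23 sheds 155 MW to N15: 155 each.
    N15: 20+155 = 175 > 110
  N7 sheds 80 MW to N2, N24: 40 each.
    N2: 137+40 = 177 > 110
    N24: 140+40 = 180 > 160
  N9 sheds 140 MW to N15: 140 each.
    N15: 175+140 = 315 > 110
Round 3 — N15, N2, N24, N26 trip offline.
  N15 sheds 315 MW: no online neighbours, lost.
  N2 sheds 177 MW: no online neighbours, lost.
  N24 sheds 180 MW: no online neighbours, lost.
  N26 sheds 177 MW: no online neighbours, lost.
No further trips.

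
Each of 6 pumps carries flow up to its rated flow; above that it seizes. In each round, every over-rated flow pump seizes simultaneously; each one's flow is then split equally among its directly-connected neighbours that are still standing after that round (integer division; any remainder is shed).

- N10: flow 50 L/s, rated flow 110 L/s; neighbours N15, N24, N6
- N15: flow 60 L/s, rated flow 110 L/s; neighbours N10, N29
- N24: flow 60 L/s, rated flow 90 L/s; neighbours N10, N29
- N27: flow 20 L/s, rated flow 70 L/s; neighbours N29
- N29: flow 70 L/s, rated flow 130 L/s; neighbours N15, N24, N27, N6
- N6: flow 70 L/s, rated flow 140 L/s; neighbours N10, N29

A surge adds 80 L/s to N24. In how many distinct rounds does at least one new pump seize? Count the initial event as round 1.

3

Round 1 — N24 at 140 > 90. N24 seizes.
  N24 sheds 140 L/s to N10, N29: 70 each.
    N10: 50+70 = 120 > 110
    N29: 70+70 = 140 > 130
Round 2 — N10, N29 seize.
  N10 sheds 120 L/s to N15, N6: 60 each.
    N15: 60+60 = 120 > 110
    N6: 70+60 = 130 ≤ 140
  N29 sheds 140 L/s to N15, N27, N6: 46 each (2 lost).
    N15: 120+46 = 166 > 110
    N27: 20+46 = 66 ≤ 70
    N6: 130+46 = 176 > 140
Round 3 — N15, N6 seize.
  N15 sheds 166 L/s: no online neighbours, lost.
  N6 sheds 176 L/s: no online neighbours, lost.
No further seizures.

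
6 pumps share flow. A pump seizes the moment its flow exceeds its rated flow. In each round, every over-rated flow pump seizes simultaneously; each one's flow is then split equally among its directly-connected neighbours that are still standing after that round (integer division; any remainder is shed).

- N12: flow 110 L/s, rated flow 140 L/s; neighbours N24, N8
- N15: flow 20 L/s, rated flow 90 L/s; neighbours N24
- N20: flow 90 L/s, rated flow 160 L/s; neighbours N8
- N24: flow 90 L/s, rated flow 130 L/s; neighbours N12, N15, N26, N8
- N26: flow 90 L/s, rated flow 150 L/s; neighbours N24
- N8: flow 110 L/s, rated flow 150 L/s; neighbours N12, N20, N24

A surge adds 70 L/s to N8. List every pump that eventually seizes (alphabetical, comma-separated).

N12, N15, N24, N26, N8

Round 1 — N8 at 180 > 150. N8 seizes.
  N8 sheds 180 L/s to N12, N20, N24: 60 each.
    N12: 110+60 = 170 > 140
    N20: 90+60 = 150 ≤ 160
    N24: 90+60 = 150 > 130
Round 2 — N12, N24 seize.
  N12 sheds 170 L/s: no online neighbours, lost.
  N24 sheds 150 L/s to N15, N26: 75 each.
    N15: 20+75 = 95 > 90
    N26: 90+75 = 165 > 150
Round 3 — N15, N26 seize.
  N15 sheds 95 L/s: no online neighbours, lost.
  N26 sheds 165 L/s: no online neighbours, lost.
No further seizures.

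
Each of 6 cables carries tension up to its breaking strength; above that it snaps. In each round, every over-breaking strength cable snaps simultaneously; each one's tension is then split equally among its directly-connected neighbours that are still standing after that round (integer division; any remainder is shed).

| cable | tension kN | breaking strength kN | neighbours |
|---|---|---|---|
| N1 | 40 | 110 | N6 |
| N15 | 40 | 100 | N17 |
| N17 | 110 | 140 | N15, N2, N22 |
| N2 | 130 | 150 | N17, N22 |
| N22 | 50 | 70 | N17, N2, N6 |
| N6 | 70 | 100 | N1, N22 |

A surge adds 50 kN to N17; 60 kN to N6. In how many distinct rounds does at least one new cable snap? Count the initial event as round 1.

2

Round 1 — N17 at 160 > 140; N6 at 130 > 100. N17, N6 snap.
  N17 sheds 160 kN to N15, N2, N22: 53 each (1 lost).
    N15: 40+53 = 93 ≤ 100
    N2: 130+53 = 183 > 150
    N22: 50+53 = 103 > 70
  N6 sheds 130 kN to N1, N22: 65 each.
    N1: 40+65 = 105 ≤ 110
    N22: 103+65 = 168 > 70
Round 2 — N2, N22 snap.
  N2 sheds 183 kN: no online neighbours, lost.
  N22 sheds 168 kN: no online neighbours, lost.
No further breaks.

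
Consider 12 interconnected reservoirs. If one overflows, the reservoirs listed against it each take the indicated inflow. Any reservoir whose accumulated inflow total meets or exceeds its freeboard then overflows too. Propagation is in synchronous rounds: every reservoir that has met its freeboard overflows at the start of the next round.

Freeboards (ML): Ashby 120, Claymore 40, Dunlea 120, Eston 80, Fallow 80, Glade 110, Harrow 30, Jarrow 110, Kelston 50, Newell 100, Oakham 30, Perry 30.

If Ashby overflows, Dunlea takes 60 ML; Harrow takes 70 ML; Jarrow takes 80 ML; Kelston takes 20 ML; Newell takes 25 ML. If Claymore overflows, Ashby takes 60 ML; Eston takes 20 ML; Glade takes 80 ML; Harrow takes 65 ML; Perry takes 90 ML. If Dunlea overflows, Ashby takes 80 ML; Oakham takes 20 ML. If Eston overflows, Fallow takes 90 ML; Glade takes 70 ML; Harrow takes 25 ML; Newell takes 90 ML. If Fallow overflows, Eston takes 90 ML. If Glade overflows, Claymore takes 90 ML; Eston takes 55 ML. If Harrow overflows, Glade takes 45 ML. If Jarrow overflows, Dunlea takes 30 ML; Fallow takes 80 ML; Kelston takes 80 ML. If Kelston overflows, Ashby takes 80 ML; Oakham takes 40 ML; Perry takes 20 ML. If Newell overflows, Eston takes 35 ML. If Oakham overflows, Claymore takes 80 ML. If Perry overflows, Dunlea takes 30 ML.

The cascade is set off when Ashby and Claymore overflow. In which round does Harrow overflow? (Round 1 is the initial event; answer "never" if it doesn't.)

2

Round 1 — Ashby, Claymore overflow (initial).
  Dunlea: +60 → 60 < 120
  Eston: +20 → 20 < 80
  Glade: +80 → 80 < 110
  Harrow: +70+65 → 135 ≥ 30
  Jarrow: +80 → 80 < 110
  Kelston: +20 → 20 < 50
  Newell: +25 → 25 < 100
  Perry: +90 → 90 ≥ 30
Round 2 — Harrow, Perry overflow.
  Dunlea: +30 → 90 < 120
  Glade: +45 → 125 ≥ 110
Round 3 — Glade overflows.
  Eston: +55 → 75 < 80
No further overflows.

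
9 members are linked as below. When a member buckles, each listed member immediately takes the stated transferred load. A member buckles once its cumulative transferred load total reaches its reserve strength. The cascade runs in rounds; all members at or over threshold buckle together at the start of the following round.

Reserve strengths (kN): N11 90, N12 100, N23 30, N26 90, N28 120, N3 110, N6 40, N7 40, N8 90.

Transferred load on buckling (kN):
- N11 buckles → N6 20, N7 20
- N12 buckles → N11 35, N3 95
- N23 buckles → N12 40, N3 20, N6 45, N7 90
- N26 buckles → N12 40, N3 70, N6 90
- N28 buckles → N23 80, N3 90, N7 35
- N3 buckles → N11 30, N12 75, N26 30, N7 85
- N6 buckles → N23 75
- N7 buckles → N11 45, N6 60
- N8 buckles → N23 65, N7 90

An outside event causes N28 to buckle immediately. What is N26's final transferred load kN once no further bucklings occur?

30

Round 1 — N28 buckles (initial).
  N23: +80 → 80 ≥ 30
  N3: +90 → 90 < 110
  N7: +35 → 35 < 40
Round 2 — N23 buckles.
  N12: +40 → 40 < 100
  N3: +20 → 110 ≥ 110
  N6: +45 → 45 ≥ 40
  N7: +90 → 125 ≥ 40
Round 3 — N3, N6, N7 buckle.
  N11: +30+45 → 75 < 90
  N12: +75 → 115 ≥ 100
  N26: +30 → 30 < 90
Round 4 — N12 buckles.
  N11: +35 → 110 ≥ 90
Round 5 — N11 buckles.
No further bucklings.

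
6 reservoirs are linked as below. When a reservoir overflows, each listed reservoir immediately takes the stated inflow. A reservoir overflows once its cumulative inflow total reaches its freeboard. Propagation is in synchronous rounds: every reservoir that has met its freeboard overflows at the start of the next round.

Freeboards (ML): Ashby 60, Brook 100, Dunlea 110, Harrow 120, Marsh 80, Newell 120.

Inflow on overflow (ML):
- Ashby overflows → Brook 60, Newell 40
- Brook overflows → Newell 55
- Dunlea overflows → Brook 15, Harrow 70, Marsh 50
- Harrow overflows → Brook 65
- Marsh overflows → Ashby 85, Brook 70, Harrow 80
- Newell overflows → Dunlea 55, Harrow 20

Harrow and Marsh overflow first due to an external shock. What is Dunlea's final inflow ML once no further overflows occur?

0

Round 1 — Harrow, Marsh overflow (initial).
  Ashby: +85 → 85 ≥ 60
  Brook: +65+70 → 135 ≥ 100
Round 2 — Ashby, Brook overflow.
  Newell: +40+55 → 95 < 120
No further overflows.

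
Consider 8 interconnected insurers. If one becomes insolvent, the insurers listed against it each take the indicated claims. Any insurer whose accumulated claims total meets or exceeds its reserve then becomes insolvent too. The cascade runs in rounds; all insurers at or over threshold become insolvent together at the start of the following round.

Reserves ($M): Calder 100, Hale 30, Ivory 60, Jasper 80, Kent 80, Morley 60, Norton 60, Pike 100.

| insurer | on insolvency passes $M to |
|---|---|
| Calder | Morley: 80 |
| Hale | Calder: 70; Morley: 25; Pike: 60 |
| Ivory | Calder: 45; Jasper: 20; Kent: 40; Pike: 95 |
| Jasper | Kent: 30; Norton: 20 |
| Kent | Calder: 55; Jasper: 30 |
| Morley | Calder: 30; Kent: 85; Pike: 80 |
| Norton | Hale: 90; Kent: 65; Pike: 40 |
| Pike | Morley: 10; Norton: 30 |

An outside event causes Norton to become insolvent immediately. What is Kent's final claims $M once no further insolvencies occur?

Round 1 — Norton becomes insolvent (initial).
  Hale: +90 → 90 ≥ 30
  Kent: +65 → 65 < 80
  Pike: +40 → 40 < 100
Round 2 — Hale becomes insolvent.
  Calder: +70 → 70 < 100
  Morley: +25 → 25 < 60
  Pike: +60 → 100 ≥ 100
Round 3 — Pike becomes insolvent.
  Morley: +10 → 35 < 60
No further insolvencies.

65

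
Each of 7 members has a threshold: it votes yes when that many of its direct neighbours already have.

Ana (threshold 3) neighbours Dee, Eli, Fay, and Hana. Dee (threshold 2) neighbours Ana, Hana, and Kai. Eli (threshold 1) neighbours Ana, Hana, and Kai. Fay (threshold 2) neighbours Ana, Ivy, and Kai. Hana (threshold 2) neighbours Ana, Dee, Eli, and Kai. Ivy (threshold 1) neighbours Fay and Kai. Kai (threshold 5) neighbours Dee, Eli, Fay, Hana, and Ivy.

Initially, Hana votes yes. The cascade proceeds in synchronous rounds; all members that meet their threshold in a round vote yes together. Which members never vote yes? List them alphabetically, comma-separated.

Round 1 — Hana votes yes (initial).
Round 2 — checking thresholds:
  Ana: 1 of 4 neighbours < 3, below threshold.
  Dee: 1 of 3 neighbours < 2, below threshold.
  Eli: 1 of 3 neighbours ≥ 1, votes yes.
  Kai: 1 of 5 neighbours < 5, below threshold.
Round 3 — no new yes votes; cascade stops.

Ana, Dee, Fay, Ivy, Kai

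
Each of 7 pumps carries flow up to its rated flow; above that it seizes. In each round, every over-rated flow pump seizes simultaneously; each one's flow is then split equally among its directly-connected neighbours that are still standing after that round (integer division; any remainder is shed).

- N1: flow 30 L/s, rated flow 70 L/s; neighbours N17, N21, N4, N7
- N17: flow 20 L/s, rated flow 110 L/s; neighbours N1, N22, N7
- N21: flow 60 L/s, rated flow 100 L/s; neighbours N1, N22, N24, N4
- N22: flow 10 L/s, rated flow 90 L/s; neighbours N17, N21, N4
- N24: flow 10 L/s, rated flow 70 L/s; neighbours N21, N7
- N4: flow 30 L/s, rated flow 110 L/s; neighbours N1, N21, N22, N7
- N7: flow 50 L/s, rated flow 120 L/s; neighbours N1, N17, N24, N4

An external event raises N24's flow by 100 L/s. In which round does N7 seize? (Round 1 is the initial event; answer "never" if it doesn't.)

Round 1 — N24 at 110 > 70. N24 seizes.
  N24 sheds 110 L/s to N21, N7: 55 each.
    N21: 60+55 = 115 > 100
    N7: 50+55 = 105 ≤ 120
Round 2 — N21 seizes.
  N21 sheds 115 L/s to N1, N22, N4: 38 each (1 lost).
    N1: 30+38 = 68 ≤ 70
    N22: 10+38 = 48 ≤ 90
    N4: 30+38 = 68 ≤ 110
No further seizures.

never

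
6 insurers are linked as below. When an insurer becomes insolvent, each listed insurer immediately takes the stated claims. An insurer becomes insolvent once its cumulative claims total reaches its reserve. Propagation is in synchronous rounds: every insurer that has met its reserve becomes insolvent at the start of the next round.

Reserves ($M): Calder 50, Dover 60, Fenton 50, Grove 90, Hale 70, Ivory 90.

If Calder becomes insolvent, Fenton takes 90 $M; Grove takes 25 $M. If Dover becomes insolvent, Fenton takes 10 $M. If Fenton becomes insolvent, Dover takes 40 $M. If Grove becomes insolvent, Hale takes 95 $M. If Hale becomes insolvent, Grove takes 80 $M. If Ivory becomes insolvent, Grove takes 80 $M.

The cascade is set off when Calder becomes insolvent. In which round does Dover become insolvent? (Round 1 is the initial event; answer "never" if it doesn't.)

never

Round 1 — Calder becomes insolvent (initial).
  Fenton: +90 → 90 ≥ 50
  Grove: +25 → 25 < 90
Round 2 — Fenton becomes insolvent.
  Dover: +40 → 40 < 60
No further insolvencies.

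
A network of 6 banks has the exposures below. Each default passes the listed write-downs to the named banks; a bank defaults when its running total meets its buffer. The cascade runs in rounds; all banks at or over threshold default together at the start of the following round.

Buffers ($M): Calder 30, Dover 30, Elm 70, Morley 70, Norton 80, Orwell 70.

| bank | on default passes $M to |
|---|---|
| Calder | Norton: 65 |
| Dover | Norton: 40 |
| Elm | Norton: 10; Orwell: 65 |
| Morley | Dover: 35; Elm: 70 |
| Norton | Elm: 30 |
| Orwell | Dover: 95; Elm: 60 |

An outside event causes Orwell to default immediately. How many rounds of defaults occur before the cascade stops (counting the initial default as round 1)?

Round 1 — Orwell defaults (initial).
  Dover: +95 → 95 ≥ 30
  Elm: +60 → 60 < 70
Round 2 — Dover defaults.
  Norton: +40 → 40 < 80
No further defaults.

2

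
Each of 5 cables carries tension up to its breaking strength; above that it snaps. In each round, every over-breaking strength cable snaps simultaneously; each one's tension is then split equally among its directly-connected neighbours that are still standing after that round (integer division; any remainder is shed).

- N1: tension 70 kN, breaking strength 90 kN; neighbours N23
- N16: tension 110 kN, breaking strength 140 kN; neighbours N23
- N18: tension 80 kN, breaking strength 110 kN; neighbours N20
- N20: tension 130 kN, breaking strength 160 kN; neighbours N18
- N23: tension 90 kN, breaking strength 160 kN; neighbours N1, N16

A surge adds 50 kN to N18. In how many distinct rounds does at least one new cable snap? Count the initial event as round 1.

Round 1 — N18 at 130 > 110. N18 snaps.
  N18 sheds 130 kN to N20: 130 each.
    N20: 130+130 = 260 > 160
Round 2 — N20 snaps.
  N20 sheds 260 kN: no online neighbours, lost.
No further breaks.

2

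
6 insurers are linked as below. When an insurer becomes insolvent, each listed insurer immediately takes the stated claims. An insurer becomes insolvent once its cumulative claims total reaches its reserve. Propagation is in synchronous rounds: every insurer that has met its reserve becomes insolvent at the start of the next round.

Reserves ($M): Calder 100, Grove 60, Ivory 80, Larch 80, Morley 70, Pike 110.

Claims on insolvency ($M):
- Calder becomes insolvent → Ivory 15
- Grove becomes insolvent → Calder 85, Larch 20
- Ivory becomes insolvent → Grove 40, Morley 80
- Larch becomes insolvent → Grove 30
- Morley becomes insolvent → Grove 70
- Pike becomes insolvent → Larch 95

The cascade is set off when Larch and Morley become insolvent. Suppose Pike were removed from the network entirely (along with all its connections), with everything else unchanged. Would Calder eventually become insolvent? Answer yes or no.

no

With Pike removed:
Round 1 — Larch, Morley become insolvent (initial).
  Grove: +30+70 → 100 ≥ 60
Round 2 — Grove becomes insolvent.
  Calder: +85 → 85 < 100
No further insolvencies.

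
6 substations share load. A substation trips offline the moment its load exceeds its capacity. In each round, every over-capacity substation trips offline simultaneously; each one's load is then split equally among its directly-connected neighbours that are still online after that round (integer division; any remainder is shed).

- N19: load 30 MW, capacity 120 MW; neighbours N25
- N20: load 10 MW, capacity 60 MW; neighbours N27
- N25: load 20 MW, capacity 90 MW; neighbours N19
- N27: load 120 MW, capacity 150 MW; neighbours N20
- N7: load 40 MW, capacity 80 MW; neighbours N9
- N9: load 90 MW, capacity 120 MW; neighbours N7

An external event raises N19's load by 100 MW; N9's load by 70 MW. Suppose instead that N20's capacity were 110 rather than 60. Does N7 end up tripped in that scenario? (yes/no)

yes

With N20's capacity at 110:
Round 1 — N19 at 130 > 120; N9 at 160 > 120. N19, N9 trip offline.
  N19 sheds 130 MW to N25: 130 each.
    N25: 20+130 = 150 > 90
  N9 sheds 160 MW to N7: 160 each.
    N7: 40+160 = 200 > 80
Round 2 — N25, N7 trip offline.
  N25 sheds 150 MW: no online neighbours, lost.
  N7 sheds 200 MW: no online neighbours, lost.
No further trips.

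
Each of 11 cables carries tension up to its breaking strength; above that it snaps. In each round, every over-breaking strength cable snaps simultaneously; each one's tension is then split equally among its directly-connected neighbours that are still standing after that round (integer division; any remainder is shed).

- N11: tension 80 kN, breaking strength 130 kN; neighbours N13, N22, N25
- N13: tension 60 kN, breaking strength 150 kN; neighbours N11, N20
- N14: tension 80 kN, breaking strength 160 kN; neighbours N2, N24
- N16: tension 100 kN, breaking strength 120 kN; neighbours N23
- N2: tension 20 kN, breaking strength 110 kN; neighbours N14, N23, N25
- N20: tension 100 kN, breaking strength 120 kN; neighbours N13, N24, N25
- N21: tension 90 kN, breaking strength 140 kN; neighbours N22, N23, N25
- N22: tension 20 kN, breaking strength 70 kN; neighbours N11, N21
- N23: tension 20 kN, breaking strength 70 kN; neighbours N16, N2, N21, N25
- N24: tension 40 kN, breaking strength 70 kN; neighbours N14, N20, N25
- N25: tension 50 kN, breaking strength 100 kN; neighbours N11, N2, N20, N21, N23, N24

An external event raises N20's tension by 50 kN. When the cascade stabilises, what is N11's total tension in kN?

116

Round 1 — N20 at 150 > 120. N20 snaps.
  N20 sheds 150 kN to N13, N24, N25: 50 each.
    N13: 60+50 = 110 ≤ 150
    N24: 40+50 = 90 > 70
    N25: 50+50 = 100 ≤ 100
Round 2 — N24 snaps.
  N24 sheds 90 kN to N14, N25: 45 each.
    N14: 80+45 = 125 ≤ 160
    N25: 100+45 = 145 > 100
Round 3 — N25 snaps.
  N25 sheds 145 kN to N11, N2, N21, N23: 36 each (1 lost).
    N11: 80+36 = 116 ≤ 130
    N2: 20+36 = 56 ≤ 110
    N21: 90+36 = 126 ≤ 140
    N23: 20+36 = 56 ≤ 70
No further breaks.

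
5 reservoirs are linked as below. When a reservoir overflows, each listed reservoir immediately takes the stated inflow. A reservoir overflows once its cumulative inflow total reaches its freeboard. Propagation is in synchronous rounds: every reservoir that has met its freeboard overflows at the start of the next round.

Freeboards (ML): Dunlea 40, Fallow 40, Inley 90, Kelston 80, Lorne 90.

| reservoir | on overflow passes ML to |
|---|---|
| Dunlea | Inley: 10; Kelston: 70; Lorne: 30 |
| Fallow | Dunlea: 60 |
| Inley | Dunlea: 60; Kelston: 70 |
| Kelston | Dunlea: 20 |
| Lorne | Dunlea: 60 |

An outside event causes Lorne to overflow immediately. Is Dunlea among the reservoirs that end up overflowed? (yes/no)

yes

Round 1 — Lorne overflows (initial).
  Dunlea: +60 → 60 ≥ 40
Round 2 — Dunlea overflows.
  Inley: +10 → 10 < 90
  Kelston: +70 → 70 < 80
No further overflows.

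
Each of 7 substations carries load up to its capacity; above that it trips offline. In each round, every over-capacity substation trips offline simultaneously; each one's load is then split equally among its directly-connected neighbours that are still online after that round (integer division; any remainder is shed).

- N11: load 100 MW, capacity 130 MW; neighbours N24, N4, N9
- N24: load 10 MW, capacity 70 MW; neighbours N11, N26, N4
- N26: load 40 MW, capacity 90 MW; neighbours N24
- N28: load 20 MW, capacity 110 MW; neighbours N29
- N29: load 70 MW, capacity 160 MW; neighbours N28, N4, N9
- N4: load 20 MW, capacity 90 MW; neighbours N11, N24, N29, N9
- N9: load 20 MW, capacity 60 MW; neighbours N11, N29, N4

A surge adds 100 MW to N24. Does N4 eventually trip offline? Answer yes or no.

yes

Round 1 — N24 at 110 > 70. N24 trips offline.
  N24 sheds 110 MW to N11, N26, N4: 36 each (2 lost).
    N11: 100+36 = 136 > 130
    N26: 40+36 = 76 ≤ 90
    N4: 20+36 = 56 ≤ 90
Round 2 — N11 trips offline.
  N11 sheds 136 MW to N4, N9: 68 each.
    N4: 56+68 = 124 > 90
    N9: 20+68 = 88 > 60
Round 3 — N4, N9 trip offline.
  N4 sheds 124 MW to N29: 124 each.
    N29: 70+124 = 194 > 160
  N9 sheds 88 MW to N29: 88 each.
    N29: 194+88 = 282 > 160
Round 4 — N29 trips offline.
  N29 sheds 282 MW to N28: 282 each.
    N28: 20+282 = 302 > 110
Round 5 — N28 trips offline.
  N28 sheds 302 MW: no online neighbours, lost.
No further trips.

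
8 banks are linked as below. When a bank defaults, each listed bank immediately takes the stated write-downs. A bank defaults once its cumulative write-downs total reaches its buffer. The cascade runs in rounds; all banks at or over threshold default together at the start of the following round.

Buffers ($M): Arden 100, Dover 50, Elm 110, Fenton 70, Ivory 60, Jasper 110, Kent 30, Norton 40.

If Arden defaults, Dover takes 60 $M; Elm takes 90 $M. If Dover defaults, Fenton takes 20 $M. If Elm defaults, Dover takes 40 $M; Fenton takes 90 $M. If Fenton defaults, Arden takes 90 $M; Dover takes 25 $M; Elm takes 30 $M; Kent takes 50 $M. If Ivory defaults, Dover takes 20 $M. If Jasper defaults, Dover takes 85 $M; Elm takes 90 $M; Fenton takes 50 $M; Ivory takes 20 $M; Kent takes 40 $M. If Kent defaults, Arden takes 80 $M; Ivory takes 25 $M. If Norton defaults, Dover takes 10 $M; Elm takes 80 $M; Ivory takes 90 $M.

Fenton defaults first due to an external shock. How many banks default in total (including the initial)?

5

Round 1 — Fenton defaults (initial).
  Arden: +90 → 90 < 100
  Dover: +25 → 25 < 50
  Elm: +30 → 30 < 110
  Kent: +50 → 50 ≥ 30
Round 2 — Kent defaults.
  Arden: +80 → 170 ≥ 100
  Ivory: +25 → 25 < 60
Round 3 — Arden defaults.
  Dover: +60 → 85 ≥ 50
  Elm: +90 → 120 ≥ 110
Round 4 — Dover, Elm default.
No further defaults.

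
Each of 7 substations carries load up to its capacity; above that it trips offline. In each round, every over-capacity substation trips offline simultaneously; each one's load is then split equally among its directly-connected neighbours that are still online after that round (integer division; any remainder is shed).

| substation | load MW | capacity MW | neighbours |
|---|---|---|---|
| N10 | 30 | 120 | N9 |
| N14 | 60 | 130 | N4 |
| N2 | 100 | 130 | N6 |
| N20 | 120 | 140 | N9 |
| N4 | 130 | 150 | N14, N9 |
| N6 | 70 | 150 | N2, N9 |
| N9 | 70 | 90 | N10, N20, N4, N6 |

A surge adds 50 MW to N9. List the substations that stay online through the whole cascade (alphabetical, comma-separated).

Round 1 — N9 at 120 > 90. N9 trips offline.
  N9 sheds 120 MW to N10, N20, N4, N6: 30 each.
    N10: 30+30 = 60 ≤ 120
    N20: 120+30 = 150 > 140
    N4: 130+30 = 160 > 150
    N6: 70+30 = 100 ≤ 150
Round 2 — N20, N4 trip offline.
  N20 sheds 150 MW: no online neighbours, lost.
  N4 sheds 160 MW to N14: 160 each.
    N14: 60+160 = 220 > 130
Round 3 — N14 trips offline.
  N14 sheds 220 MW: no online neighbours, lost.
No further trips.

N10, N2, N6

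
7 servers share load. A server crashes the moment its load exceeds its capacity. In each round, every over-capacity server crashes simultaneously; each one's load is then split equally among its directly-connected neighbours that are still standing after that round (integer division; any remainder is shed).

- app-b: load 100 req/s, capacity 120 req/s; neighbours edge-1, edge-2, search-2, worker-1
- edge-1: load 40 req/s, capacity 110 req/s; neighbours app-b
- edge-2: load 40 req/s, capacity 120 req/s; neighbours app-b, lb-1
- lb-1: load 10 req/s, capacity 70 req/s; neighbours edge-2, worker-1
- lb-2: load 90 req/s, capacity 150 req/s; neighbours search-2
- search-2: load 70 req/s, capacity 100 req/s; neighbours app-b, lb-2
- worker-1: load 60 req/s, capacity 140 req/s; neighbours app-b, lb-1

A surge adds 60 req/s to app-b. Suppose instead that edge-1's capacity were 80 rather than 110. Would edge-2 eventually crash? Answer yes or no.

With edge-1's capacity at 80:
Round 1 — app-b at 160 > 120. app-b crashes.
  app-b sheds 160 req/s to edge-1, edge-2, search-2, worker-1: 40 each.
    edge-1: 40+40 = 80 ≤ 80
    edge-2: 40+40 = 80 ≤ 120
    search-2: 70+40 = 110 > 100
    worker-1: 60+40 = 100 ≤ 140
Round 2 — search-2 crashes.
  search-2 sheds 110 req/s to lb-2: 110 each.
    lb-2: 90+110 = 200 > 150
Round 3 — lb-2 crashes.
  lb-2 sheds 200 req/s: no online neighbours, lost.
No further crashes.

no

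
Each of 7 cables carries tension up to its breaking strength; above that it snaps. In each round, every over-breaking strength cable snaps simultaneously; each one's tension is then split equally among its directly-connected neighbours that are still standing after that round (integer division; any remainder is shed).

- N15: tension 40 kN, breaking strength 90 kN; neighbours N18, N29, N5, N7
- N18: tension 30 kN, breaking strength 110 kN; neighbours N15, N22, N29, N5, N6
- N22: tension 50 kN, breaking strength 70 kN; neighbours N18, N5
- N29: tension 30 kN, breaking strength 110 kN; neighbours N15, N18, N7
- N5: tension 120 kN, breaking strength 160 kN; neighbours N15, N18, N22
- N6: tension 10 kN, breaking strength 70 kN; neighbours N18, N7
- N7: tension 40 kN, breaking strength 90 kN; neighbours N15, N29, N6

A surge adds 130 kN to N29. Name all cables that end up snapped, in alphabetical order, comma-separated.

N15, N18, N22, N29, N5, N6, N7

Round 1 — N29 at 160 > 110. N29 snaps.
  N29 sheds 160 kN to N15, N18, N7: 53 each (1 lost).
    N15: 40+53 = 93 > 90
    N18: 30+53 = 83 ≤ 110
    N7: 40+53 = 93 > 90
Round 2 — N15, N7 snap.
  N15 sheds 93 kN to N18, N5: 46 each (1 lost).
    N18: 83+46 = 129 > 110
    N5: 120+46 = 166 > 160
  N7 sheds 93 kN to N6: 93 each.
    N6: 10+93 = 103 > 70
Round 3 — N18, N5, N6 snap.
  N18 sheds 129 kN to N22: 129 each.
    N22: 50+129 = 179 > 70
  N5 sheds 166 kN to N22: 166 each.
    N22: 179+166 = 345 > 70
  N6 sheds 103 kN: no online neighbours, lost.
Round 4 — N22 snaps.
  N22 sheds 345 kN: no online neighbours, lost.
No further breaks.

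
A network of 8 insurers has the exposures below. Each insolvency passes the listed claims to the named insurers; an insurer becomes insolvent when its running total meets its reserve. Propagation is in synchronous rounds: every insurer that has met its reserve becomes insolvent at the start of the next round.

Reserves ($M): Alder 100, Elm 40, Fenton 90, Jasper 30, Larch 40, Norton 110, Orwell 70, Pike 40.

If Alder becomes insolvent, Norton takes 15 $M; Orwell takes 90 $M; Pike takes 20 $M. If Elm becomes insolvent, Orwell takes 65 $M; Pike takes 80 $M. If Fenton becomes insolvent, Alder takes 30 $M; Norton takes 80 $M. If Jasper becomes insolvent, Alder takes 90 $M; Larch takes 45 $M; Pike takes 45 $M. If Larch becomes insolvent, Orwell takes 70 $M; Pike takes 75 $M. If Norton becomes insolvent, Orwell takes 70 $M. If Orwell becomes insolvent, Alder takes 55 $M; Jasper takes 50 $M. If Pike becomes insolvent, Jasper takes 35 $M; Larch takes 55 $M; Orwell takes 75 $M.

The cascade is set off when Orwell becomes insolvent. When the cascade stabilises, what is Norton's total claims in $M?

15

Round 1 — Orwell becomes insolvent (initial).
  Alder: +55 → 55 < 100
  Jasper: +50 → 50 ≥ 30
Round 2 — Jasper becomes insolvent.
  Alder: +90 → 145 ≥ 100
  Larch: +45 → 45 ≥ 40
  Pike: +45 → 45 ≥ 40
Round 3 — Alder, Larch, Pike become insolvent.
  Norton: +15 → 15 < 110
No further insolvencies.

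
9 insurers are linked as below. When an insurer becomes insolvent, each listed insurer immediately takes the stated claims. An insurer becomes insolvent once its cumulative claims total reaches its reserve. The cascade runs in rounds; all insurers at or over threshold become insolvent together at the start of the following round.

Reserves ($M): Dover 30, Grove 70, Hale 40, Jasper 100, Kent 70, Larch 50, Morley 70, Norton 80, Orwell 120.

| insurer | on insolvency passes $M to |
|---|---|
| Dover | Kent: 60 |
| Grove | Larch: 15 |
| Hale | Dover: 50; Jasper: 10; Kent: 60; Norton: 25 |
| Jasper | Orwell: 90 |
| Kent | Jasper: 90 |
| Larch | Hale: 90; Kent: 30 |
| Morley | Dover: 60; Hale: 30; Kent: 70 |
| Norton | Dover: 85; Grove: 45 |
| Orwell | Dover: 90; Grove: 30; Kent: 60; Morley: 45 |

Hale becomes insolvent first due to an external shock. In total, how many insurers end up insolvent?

Round 1 — Hale becomes insolvent (initial).
  Dover: +50 → 50 ≥ 30
  Jasper: +10 → 10 < 100
  Kent: +60 → 60 < 70
  Norton: +25 → 25 < 80
Round 2 — Dover becomes insolvent.
  Kent: +60 → 120 ≥ 70
Round 3 — Kent becomes insolvent.
  Jasper: +90 → 100 ≥ 100
Round 4 — Jasper becomes insolvent.
  Orwell: +90 → 90 < 120
No further insolvencies.

4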